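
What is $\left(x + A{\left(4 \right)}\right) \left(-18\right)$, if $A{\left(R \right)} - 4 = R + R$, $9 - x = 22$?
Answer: $18$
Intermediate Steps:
$x = -13$ ($x = 9 - 22 = -13$)
$A{\left(R \right)} = 4 + 2 R$ ($A{\left(R \right)} = 4 + \left(R + R\right) = 4 + 2 R$)
$\left(x + A{\left(4 \right)}\right) \left(-18\right) = \left(-13 + \left(4 + 2 \cdot 4\right)\right) \left(-18\right) = \left(-13 + \left(4 + 8\right)\right) \left(-18\right) = \left(-13 + 12\right) \left(-18\right) = \left(-1\right) \left(-18\right) = 18$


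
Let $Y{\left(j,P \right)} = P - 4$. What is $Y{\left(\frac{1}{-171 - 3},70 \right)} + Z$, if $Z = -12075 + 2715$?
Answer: $-9294$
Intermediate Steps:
$Y{\left(j,P \right)} = -4 + P$ ($Y{\left(j,P \right)} = P - 4 = -4 + P$)
$Z = -9360$
$Y{\left(\frac{1}{-171 - 3},70 \right)} + Z = \left(-4 + 70\right) - 9360 = 66 - 9360 = -9294$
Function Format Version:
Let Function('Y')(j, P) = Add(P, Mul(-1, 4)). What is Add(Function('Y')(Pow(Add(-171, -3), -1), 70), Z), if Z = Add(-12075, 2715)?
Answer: -9294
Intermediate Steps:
Function('Y')(j, P) = Add(-4, P) (Function('Y')(j, P) = Add(P, -4) = Add(-4, P))
Z = -9360
Add(Function('Y')(Pow(Add(-171, -3), -1), 70), Z) = Add(Add(-4, 70), -9360) = Add(66, -9360) = -9294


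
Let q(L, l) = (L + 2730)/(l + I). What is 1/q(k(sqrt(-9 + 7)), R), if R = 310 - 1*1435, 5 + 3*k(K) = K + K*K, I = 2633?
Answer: 12339964/22320497 - 1508*I*sqrt(2)/22320497 ≈ 0.55285 - 9.5546e-5*I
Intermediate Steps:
k(K) = -5/3 + K/3 + K**2/3 (k(K) = -5/3 + (K + K*K)/3 = -5/3 + (K + K**2)/3 = -5/3 + (K/3 + K**2/3) = -5/3 + K/3 + K**2/3)
R = -1125 (R = 310 - 1435 = -1125)
q(L, l) = (2730 + L)/(2633 + l) (q(L, l) = (L + 2730)/(l + 2633) = (2730 + L)/(2633 + l))
1/q(k(sqrt(-9 + 7)), R) = 1/((2730 + (-5/3 + sqrt(-9 + 7)/3 + (sqrt(-9 + 7))**2/3))/(2633 - 1125)) = 1/((2730 + (-5/3 + sqrt(-2)/3 + (sqrt(-2))**2/3))/1508) = 1/((2730 + (-5/3 + (I*sqrt(2))/3 + (I*sqrt(2))**2/3))/1508) = 1/((2730 + (-5/3 + I*sqrt(2)/3 + (1/3)*(-2)))/1508) = 1/((2730 + (-5/3 + I*sqrt(2)/3 - 2/3))/1508) = 1/((2730 + (-7/3 + I*sqrt(2)/3))/1508) = 1/((8183/3 + I*sqrt(2)/3)/1508) = 1/(8183/4524 + I*sqrt(2)/4524)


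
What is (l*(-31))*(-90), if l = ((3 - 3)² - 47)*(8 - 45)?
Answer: 4851810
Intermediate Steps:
l = 1739 (l = (0² - 47)*(-37) = (0 - 47)*(-37) = -47*(-37) = 1739)
(l*(-31))*(-90) = (1739*(-31))*(-90) = -53909*(-90) = 4851810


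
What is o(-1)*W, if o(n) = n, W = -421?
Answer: 421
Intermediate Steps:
o(-1)*W = -1*(-421) = 421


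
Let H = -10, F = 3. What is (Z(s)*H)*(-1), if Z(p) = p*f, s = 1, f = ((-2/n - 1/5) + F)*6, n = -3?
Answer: 208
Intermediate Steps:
f = 104/5 (f = ((-2/(-3) - 1/5) + 3)*6 = ((-2*(-⅓) - 1*⅕) + 3)*6 = ((⅔ - ⅕) + 3)*6 = (7/15 + 3)*6 = (52/15)*6 = 104/5 ≈ 20.800)
Z(p) = 104*p/5 (Z(p) = p*(104/5) = 104*p/5)
(Z(s)*H)*(-1) = (((104/5)*1)*(-10))*(-1) = ((104/5)*(-10))*(-1) = -208*(-1) = 208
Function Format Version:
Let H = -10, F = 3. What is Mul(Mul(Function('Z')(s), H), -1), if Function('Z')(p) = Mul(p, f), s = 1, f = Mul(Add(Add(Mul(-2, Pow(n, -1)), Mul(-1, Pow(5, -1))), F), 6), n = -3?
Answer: 208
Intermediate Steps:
f = Rational(104, 5) (f = Mul(Add(Add(Mul(-2, Pow(-3, -1)), Mul(-1, Pow(5, -1))), 3), 6) = Mul(Add(Add(Mul(-2, Rational(-1, 3)), Mul(-1, Rational(1, 5))), 3), 6) = Mul(Add(Add(Rational(2, 3), Rational(-1, 5)), 3), 6) = Mul(Add(Rational(7, 15), 3), 6) = Mul(Rational(52, 15), 6) = Rational(104, 5) ≈ 20.800)
Function('Z')(p) = Mul(Rational(104, 5), p) (Function('Z')(p) = Mul(p, Rational(104, 5)) = Mul(Rational(104, 5), p))
Mul(Mul(Function('Z')(s), H), -1) = Mul(Mul(Mul(Rational(104, 5), 1), -10), -1) = Mul(Mul(Rational(104, 5), -10), -1) = Mul(-208, -1) = 208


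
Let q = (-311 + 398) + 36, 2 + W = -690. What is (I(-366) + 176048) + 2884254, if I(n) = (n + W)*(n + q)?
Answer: 3317396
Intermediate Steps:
W = -692 (W = -2 - 690 = -692)
q = 123 (q = 87 + 36 = 123)
I(n) = (-692 + n)*(123 + n) (I(n) = (n - 692)*(n + 123) = (-692 + n)*(123 + n))
(I(-366) + 176048) + 2884254 = ((-85116 + (-366)² - 569*(-366)) + 176048) + 2884254 = ((-85116 + 133956 + 208254) + 176048) + 2884254 = (257094 + 176048) + 2884254 = 433142 + 2884254 = 3317396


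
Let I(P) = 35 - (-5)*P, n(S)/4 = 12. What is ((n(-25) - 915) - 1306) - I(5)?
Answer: -2233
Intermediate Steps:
n(S) = 48 (n(S) = 4*12 = 48)
I(P) = 35 + 5*P
((n(-25) - 915) - 1306) - I(5) = ((48 - 915) - 1306) - (35 + 5*5) = (-867 - 1306) - (35 + 25) = -2173 - 1*60 = -2173 - 60 = -2233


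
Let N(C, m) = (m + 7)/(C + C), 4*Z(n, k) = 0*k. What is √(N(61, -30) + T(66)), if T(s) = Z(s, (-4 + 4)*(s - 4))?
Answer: I*√2806/122 ≈ 0.43419*I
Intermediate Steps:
Z(n, k) = 0 (Z(n, k) = (0*k)/4 = (¼)*0 = 0)
T(s) = 0
N(C, m) = (7 + m)/(2*C) (N(C, m) = (7 + m)/((2*C)) = (7 + m)*(1/(2*C)) = (7 + m)/(2*C))
√(N(61, -30) + T(66)) = √((½)*(7 - 30)/61 + 0) = √((½)*(1/61)*(-23) + 0) = √(-23/122 + 0) = √(-23/122) = I*√2806/122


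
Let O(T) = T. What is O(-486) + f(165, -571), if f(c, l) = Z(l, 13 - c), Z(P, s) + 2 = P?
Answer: -1059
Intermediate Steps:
Z(P, s) = -2 + P
f(c, l) = -2 + l
O(-486) + f(165, -571) = -486 + (-2 - 571) = -486 - 573 = -1059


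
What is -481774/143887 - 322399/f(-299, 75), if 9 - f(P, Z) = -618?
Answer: -223402379/431661 ≈ -517.54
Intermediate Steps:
f(P, Z) = 627 (f(P, Z) = 9 - 1*(-618) = 9 + 618 = 627)
-481774/143887 - 322399/f(-299, 75) = -481774/143887 - 322399/627 = -481774*1/143887 - 322399*1/627 = -481774/143887 - 29309/57 = -223402379/431661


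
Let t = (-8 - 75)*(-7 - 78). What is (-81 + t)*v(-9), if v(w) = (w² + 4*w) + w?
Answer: 251064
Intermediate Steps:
v(w) = w² + 5*w
t = 7055 (t = -83*(-85) = 7055)
(-81 + t)*v(-9) = (-81 + 7055)*(-9*(5 - 9)) = 6974*(-9*(-4)) = 6974*36 = 251064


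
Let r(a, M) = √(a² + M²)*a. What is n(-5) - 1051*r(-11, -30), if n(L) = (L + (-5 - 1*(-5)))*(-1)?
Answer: 5 + 11561*√1021 ≈ 3.6941e+5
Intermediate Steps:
n(L) = -L (n(L) = (L + (-5 + 5))*(-1) = (L + 0)*(-1) = L*(-1) = -L)
r(a, M) = a*√(M² + a²) (r(a, M) = √(M² + a²)*a = a*√(M² + a²))
n(-5) - 1051*r(-11, -30) = -1*(-5) - (-11561)*√((-30)² + (-11)²) = 5 - (-11561)*√(900 + 121) = 5 - (-11561)*√1021 = 5 + 11561*√1021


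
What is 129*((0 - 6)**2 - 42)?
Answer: -774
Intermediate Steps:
129*((0 - 6)**2 - 42) = 129*((-6)**2 - 42) = 129*(36 - 42) = 129*(-6) = -774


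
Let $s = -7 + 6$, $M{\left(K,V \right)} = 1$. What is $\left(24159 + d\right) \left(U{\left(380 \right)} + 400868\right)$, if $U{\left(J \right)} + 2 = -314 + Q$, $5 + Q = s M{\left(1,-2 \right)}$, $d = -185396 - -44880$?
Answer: $-46606330922$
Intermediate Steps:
$d = -140516$ ($d = -185396 + 44880 = -140516$)
$s = -1$
$Q = -6$ ($Q = -5 - 1 = -6$)
$U{\left(J \right)} = -322$ ($U{\left(J \right)} = -2 - 320 = -322$)
$\left(24159 + d\right) \left(U{\left(380 \right)} + 400868\right) = \left(24159 - 140516\right) \left(-322 + 400868\right) = \left(-116357\right) 400546 = -46606330922$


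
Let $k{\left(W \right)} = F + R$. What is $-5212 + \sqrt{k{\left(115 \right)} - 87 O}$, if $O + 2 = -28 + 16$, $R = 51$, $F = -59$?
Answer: $-5212 + 11 \sqrt{10} \approx -5177.2$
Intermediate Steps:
$k{\left(W \right)} = -8$ ($k{\left(W \right)} = -59 + 51 = -8$)
$O = -14$ ($O = -2 + \left(-28 + 16\right) = -2 - 12 = -14$)
$-5212 + \sqrt{k{\left(115 \right)} - 87 O} = -5212 + \sqrt{-8 - -1218} = -5212 + \sqrt{-8 + 1218} = -5212 + \sqrt{1210} = -5212 + 11 \sqrt{10}$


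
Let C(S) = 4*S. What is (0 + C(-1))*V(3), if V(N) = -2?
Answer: 8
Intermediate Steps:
(0 + C(-1))*V(3) = (0 + 4*(-1))*(-2) = (0 - 4)*(-2) = -4*(-2) = 8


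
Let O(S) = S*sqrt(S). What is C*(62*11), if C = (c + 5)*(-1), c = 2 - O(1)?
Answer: -4092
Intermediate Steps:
O(S) = S**(3/2)
c = 1 (c = 2 - 1**(3/2) = 2 - 1*1 = 2 - 1 = 1)
C = -6 (C = (1 + 5)*(-1) = 6*(-1) = -6)
C*(62*11) = -372*11 = -6*682 = -4092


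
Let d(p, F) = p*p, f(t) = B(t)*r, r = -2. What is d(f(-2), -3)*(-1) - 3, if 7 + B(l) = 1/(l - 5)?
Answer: -10147/49 ≈ -207.08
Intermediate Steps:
B(l) = -7 + 1/(-5 + l) (B(l) = -7 + 1/(l - 5) = -7 + 1/(-5 + l))
f(t) = -2*(36 - 7*t)/(-5 + t) (f(t) = ((36 - 7*t)/(-5 + t))*(-2) = -2*(36 - 7*t)/(-5 + t))
d(p, F) = p²
d(f(-2), -3)*(-1) - 3 = (2*(-36 + 7*(-2))/(-5 - 2))²*(-1) - 3 = (2*(-36 - 14)/(-7))²*(-1) - 3 = (2*(-⅐)*(-50))²*(-1) - 3 = (100/7)²*(-1) - 3 = (10000/49)*(-1) - 3 = -10000/49 - 3 = -10147/49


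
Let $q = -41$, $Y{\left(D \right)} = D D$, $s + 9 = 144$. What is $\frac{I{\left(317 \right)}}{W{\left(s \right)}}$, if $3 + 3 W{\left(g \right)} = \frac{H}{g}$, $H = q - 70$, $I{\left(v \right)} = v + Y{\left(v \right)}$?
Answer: $- \frac{6804405}{86} \approx -79121.0$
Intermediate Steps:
$s = 135$ ($s = -9 + 144 = 135$)
$Y{\left(D \right)} = D^{2}$
$I{\left(v \right)} = v + v^{2}$
$H = -111$ ($H = -41 - 70 = -111$)
$W{\left(g \right)} = -1 - \frac{37}{g}$ ($W{\left(g \right)} = -1 + \frac{\left(-111\right) \frac{1}{g}}{3} = -1 - \frac{37}{g}$)
$\frac{I{\left(317 \right)}}{W{\left(s \right)}} = \frac{317 \left(1 + 317\right)}{\frac{1}{135} \left(-37 - 135\right)} = \frac{317 \cdot 318}{\frac{1}{135} \left(-37 - 135\right)} = \frac{100806}{\frac{1}{135} \left(-172\right)} = \frac{100806}{- \frac{172}{135}} = 100806 \left(- \frac{135}{172}\right) = - \frac{6804405}{86}$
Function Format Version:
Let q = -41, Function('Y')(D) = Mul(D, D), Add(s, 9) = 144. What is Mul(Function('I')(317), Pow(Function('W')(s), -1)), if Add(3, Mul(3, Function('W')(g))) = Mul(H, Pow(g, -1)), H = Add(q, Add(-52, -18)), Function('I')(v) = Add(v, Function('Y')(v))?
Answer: Rational(-6804405, 86) ≈ -79121.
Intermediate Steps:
s = 135 (s = Add(-9, 144) = 135)
Function('Y')(D) = Pow(D, 2)
Function('I')(v) = Add(v, Pow(v, 2))
H = -111 (H = Add(-41, Add(-52, -18)) = Add(-41, -70) = -111)
Function('W')(g) = Add(-1, Mul(-37, Pow(g, -1))) (Function('W')(g) = Add(-1, Mul(Rational(1, 3), Mul(-111, Pow(g, -1)))) = Add(-1, Mul(-37, Pow(g, -1))))
Mul(Function('I')(317), Pow(Function('W')(s), -1)) = Mul(Mul(317, Add(1, 317)), Pow(Mul(Pow(135, -1), Add(-37, Mul(-1, 135))), -1)) = Mul(Mul(317, 318), Pow(Mul(Rational(1, 135), Add(-37, -135)), -1)) = Mul(100806, Pow(Mul(Rational(1, 135), -172), -1)) = Mul(100806, Pow(Rational(-172, 135), -1)) = Mul(100806, Rational(-135, 172)) = Rational(-6804405, 86)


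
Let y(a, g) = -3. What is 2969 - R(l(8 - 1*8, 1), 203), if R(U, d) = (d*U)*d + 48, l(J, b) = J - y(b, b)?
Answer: -120706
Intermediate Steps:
l(J, b) = 3 + J (l(J, b) = J - 1*(-3) = J + 3 = 3 + J)
R(U, d) = 48 + U*d² (R(U, d) = (U*d)*d + 48 = U*d² + 48 = 48 + U*d²)
2969 - R(l(8 - 1*8, 1), 203) = 2969 - (48 + (3 + (8 - 1*8))*203²) = 2969 - (48 + (3 + (8 - 8))*41209) = 2969 - (48 + (3 + 0)*41209) = 2969 - (48 + 3*41209) = 2969 - (48 + 123627) = 2969 - 1*123675 = 2969 - 123675 = -120706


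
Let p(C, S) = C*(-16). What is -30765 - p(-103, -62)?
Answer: -32413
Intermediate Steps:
p(C, S) = -16*C
-30765 - p(-103, -62) = -30765 - (-16)*(-103) = -30765 - 1*1648 = -30765 - 1648 = -32413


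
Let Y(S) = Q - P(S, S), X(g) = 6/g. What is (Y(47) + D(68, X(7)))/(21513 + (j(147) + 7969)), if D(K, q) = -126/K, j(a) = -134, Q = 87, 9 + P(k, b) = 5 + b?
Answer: 1433/997832 ≈ 0.0014361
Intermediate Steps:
P(k, b) = -4 + b (P(k, b) = -9 + (5 + b) = -4 + b)
Y(S) = 91 - S (Y(S) = 87 - (-4 + S) = 87 + (4 - S) = 91 - S)
(Y(47) + D(68, X(7)))/(21513 + (j(147) + 7969)) = ((91 - 1*47) - 126/68)/(21513 + (-134 + 7969)) = ((91 - 47) - 126*1/68)/(21513 + 7835) = (44 - 63/34)/29348 = (1433/34)*(1/29348) = 1433/997832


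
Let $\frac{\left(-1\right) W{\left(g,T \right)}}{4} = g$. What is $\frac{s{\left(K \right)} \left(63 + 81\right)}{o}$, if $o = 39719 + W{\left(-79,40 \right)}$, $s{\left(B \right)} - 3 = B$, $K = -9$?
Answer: $- \frac{288}{13345} \approx -0.021581$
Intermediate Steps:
$W{\left(g,T \right)} = - 4 g$
$s{\left(B \right)} = 3 + B$
$o = 40035$ ($o = 39719 - -316 = 39719 + 316 = 40035$)
$\frac{s{\left(K \right)} \left(63 + 81\right)}{o} = \frac{\left(3 - 9\right) \left(63 + 81\right)}{40035} = \left(-6\right) 144 \cdot \frac{1}{40035} = \left(-864\right) \frac{1}{40035} = - \frac{288}{13345}$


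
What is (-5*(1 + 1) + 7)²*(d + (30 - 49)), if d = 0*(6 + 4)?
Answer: -171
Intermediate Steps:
d = 0 (d = 0*10 = 0)
(-5*(1 + 1) + 7)²*(d + (30 - 49)) = (-5*(1 + 1) + 7)²*(0 + (30 - 49)) = (-5*2 + 7)²*(0 - 19) = (-10 + 7)²*(-19) = (-3)²*(-19) = 9*(-19) = -171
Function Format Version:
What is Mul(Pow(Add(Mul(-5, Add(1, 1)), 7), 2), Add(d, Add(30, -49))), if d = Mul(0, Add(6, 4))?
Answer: -171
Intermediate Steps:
d = 0 (d = Mul(0, 10) = 0)
Mul(Pow(Add(Mul(-5, Add(1, 1)), 7), 2), Add(d, Add(30, -49))) = Mul(Pow(Add(Mul(-5, Add(1, 1)), 7), 2), Add(0, Add(30, -49))) = Mul(Pow(Add(Mul(-5, 2), 7), 2), Add(0, -19)) = Mul(Pow(Add(-10, 7), 2), -19) = Mul(Pow(-3, 2), -19) = Mul(9, -19) = -171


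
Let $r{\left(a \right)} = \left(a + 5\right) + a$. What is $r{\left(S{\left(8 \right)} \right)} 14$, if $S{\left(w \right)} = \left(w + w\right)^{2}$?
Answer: $7238$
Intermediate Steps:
$S{\left(w \right)} = 4 w^{2}$ ($S{\left(w \right)} = \left(2 w\right)^{2} = 4 w^{2}$)
$r{\left(a \right)} = 5 + 2 a$ ($r{\left(a \right)} = \left(5 + a\right) + a = 5 + 2 a$)
$r{\left(S{\left(8 \right)} \right)} 14 = \left(5 + 2 \cdot 4 \cdot 8^{2}\right) 14 = \left(5 + 2 \cdot 4 \cdot 64\right) 14 = \left(5 + 2 \cdot 256\right) 14 = \left(5 + 512\right) 14 = 517 \cdot 14 = 7238$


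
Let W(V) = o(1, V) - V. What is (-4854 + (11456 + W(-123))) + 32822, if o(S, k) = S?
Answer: 39548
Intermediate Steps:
W(V) = 1 - V
(-4854 + (11456 + W(-123))) + 32822 = (-4854 + (11456 + (1 - 1*(-123)))) + 32822 = (-4854 + (11456 + (1 + 123))) + 32822 = (-4854 + (11456 + 124)) + 32822 = (-4854 + 11580) + 32822 = 6726 + 32822 = 39548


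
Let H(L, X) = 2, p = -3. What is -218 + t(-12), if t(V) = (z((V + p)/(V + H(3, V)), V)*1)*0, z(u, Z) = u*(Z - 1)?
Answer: -218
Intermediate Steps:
z(u, Z) = u*(-1 + Z)
t(V) = 0 (t(V) = ((((V - 3)/(V + 2))*(-1 + V))*1)*0 = ((((-3 + V)/(2 + V))*(-1 + V))*1)*0 = (((-1 + V)*(-3 + V)/(2 + V))*1)*0 = ((-1 + V)*(-3 + V)/(2 + V))*0 = 0)
-218 + t(-12) = -218 + 0 = -218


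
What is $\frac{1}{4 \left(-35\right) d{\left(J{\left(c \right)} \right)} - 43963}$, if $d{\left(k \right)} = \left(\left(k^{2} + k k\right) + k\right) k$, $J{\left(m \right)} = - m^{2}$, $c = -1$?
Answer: $- \frac{1}{43823} \approx -2.2819 \cdot 10^{-5}$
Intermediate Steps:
$d{\left(k \right)} = k \left(k + 2 k^{2}\right)$ ($d{\left(k \right)} = \left(\left(k^{2} + k^{2}\right) + k\right) k = \left(2 k^{2} + k\right) k = \left(k + 2 k^{2}\right) k = k \left(k + 2 k^{2}\right)$)
$\frac{1}{4 \left(-35\right) d{\left(J{\left(c \right)} \right)} - 43963} = \frac{1}{4 \left(-35\right) \left(- \left(-1\right)^{2}\right)^{2} \left(1 + 2 \left(- \left(-1\right)^{2}\right)\right) - 43963} = \frac{1}{- 140 \left(\left(-1\right) 1\right)^{2} \left(1 + 2 \left(\left(-1\right) 1\right)\right) - 43963} = \frac{1}{- 140 \left(-1\right)^{2} \left(1 + 2 \left(-1\right)\right) - 43963} = \frac{1}{- 140 \cdot 1 \left(1 - 2\right) - 43963} = \frac{1}{- 140 \cdot 1 \left(-1\right) - 43963} = \frac{1}{\left(-140\right) \left(-1\right) - 43963} = \frac{1}{140 - 43963} = \frac{1}{-43823} = - \frac{1}{43823}$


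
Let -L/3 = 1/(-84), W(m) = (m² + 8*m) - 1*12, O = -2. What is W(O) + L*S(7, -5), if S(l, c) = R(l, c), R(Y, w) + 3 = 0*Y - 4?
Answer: -97/4 ≈ -24.250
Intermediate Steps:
R(Y, w) = -7 (R(Y, w) = -3 + (0*Y - 4) = -3 + (0 - 4) = -3 - 4 = -7)
S(l, c) = -7
W(m) = -12 + m² + 8*m (W(m) = (m² + 8*m) - 12 = -12 + m² + 8*m)
L = 1/28 (L = -3/(-84) = -3*(-1/84) = 1/28 ≈ 0.035714)
W(O) + L*S(7, -5) = (-12 + (-2)² + 8*(-2)) + (1/28)*(-7) = (-12 + 4 - 16) - ¼ = -24 - ¼ = -97/4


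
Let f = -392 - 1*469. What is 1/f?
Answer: -1/861 ≈ -0.0011614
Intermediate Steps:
f = -861 (f = -392 - 469 = -861)
1/f = 1/(-861) = -1/861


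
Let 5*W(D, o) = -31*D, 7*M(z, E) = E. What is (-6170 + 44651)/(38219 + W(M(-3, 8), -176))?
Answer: 1346835/1337417 ≈ 1.0070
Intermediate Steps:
M(z, E) = E/7
W(D, o) = -31*D/5 (W(D, o) = (-31*D)/5 = -31*D/5)
(-6170 + 44651)/(38219 + W(M(-3, 8), -176)) = (-6170 + 44651)/(38219 - 31*8/35) = 38481/(38219 - 31/5*8/7) = 38481/(38219 - 248/35) = 38481/(1337417/35) = 38481*(35/1337417) = 1346835/1337417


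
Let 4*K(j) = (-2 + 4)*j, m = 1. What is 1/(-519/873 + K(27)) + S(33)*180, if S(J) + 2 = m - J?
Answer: -45966738/7511 ≈ -6119.9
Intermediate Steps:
S(J) = -1 - J (S(J) = -2 + (1 - J) = -1 - J)
K(j) = j/2 (K(j) = ((-2 + 4)*j)/4 = (2*j)/4 = j/2)
1/(-519/873 + K(27)) + S(33)*180 = 1/(-519/873 + (½)*27) + (-1 - 1*33)*180 = 1/(-519*1/873 + 27/2) + (-1 - 33)*180 = 1/(-173/291 + 27/2) - 34*180 = 1/(7511/582) - 6120 = 582/7511 - 6120 = -45966738/7511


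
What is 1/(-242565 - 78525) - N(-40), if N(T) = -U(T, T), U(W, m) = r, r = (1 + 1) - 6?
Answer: -1284361/321090 ≈ -4.0000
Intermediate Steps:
r = -4 (r = 2 - 6 = -4)
U(W, m) = -4
N(T) = 4 (N(T) = -1*(-4) = 4)
1/(-242565 - 78525) - N(-40) = 1/(-242565 - 78525) - 1*4 = 1/(-321090) - 4 = -1/321090 - 4 = -1284361/321090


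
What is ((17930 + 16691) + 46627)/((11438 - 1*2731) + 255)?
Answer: 40624/4481 ≈ 9.0658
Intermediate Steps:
((17930 + 16691) + 46627)/((11438 - 1*2731) + 255) = (34621 + 46627)/((11438 - 2731) + 255) = 81248/(8707 + 255) = 81248/8962 = 81248*(1/8962) = 40624/4481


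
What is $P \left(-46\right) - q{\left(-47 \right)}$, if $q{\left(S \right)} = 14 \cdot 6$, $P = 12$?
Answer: $-636$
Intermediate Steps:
$q{\left(S \right)} = 84$
$P \left(-46\right) - q{\left(-47 \right)} = 12 \left(-46\right) - 84 = -552 - 84 = -636$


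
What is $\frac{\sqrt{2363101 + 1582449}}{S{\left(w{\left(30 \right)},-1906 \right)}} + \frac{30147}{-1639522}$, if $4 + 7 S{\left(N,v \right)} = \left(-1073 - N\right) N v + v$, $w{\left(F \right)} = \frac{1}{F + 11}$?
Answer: $- \frac{30147}{1639522} + \frac{58835 \sqrt{157822}}{80641854} \approx 0.27145$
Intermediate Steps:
$w{\left(F \right)} = \frac{1}{11 + F}$
$S{\left(N,v \right)} = - \frac{4}{7} + \frac{v}{7} + \frac{N v \left(-1073 - N\right)}{7}$ ($S{\left(N,v \right)} = - \frac{4}{7} + \frac{\left(-1073 - N\right) N v + v}{7} = - \frac{4}{7} + \frac{N \left(-1073 - N\right) v + v}{7} = - \frac{4}{7} + \frac{N v \left(-1073 - N\right) + v}{7} = - \frac{4}{7} + \frac{v + N v \left(-1073 - N\right)}{7} = - \frac{4}{7} + \left(\frac{v}{7} + \frac{N v \left(-1073 - N\right)}{7}\right) = - \frac{4}{7} + \frac{v}{7} + \frac{N v \left(-1073 - N\right)}{7}$)
$\frac{\sqrt{2363101 + 1582449}}{S{\left(w{\left(30 \right)},-1906 \right)}} + \frac{30147}{-1639522} = \frac{\sqrt{2363101 + 1582449}}{- \frac{4}{7} + \frac{1}{7} \left(-1906\right) - \frac{1073}{7} \frac{1}{11 + 30} \left(-1906\right) - - \frac{1906 \left(\frac{1}{11 + 30}\right)^{2}}{7}} + \frac{30147}{-1639522} = \frac{\sqrt{3945550}}{- \frac{4}{7} - \frac{1906}{7} - \frac{1073}{7} \cdot \frac{1}{41} \left(-1906\right) - - \frac{1906 \left(\frac{1}{41}\right)^{2}}{7}} + 30147 \left(- \frac{1}{1639522}\right) = \frac{5 \sqrt{157822}}{- \frac{4}{7} - \frac{1906}{7} - \frac{1073}{287} \left(-1906\right) - - \frac{1906}{7 \cdot 1681}} - \frac{30147}{1639522} = \frac{5 \sqrt{157822}}{- \frac{4}{7} - \frac{1906}{7} + \frac{2045138}{287} - \left(- \frac{1906}{7}\right) \frac{1}{1681}} - \frac{30147}{1639522} = \frac{5 \sqrt{157822}}{- \frac{4}{7} - \frac{1906}{7} + \frac{2045138}{287} + \frac{1906}{11767}} - \frac{30147}{1639522} = \frac{5 \sqrt{157822}}{\frac{80641854}{11767}} - \frac{30147}{1639522} = 5 \sqrt{157822} \cdot \frac{11767}{80641854} - \frac{30147}{1639522} = \frac{58835 \sqrt{157822}}{80641854} - \frac{30147}{1639522} = - \frac{30147}{1639522} + \frac{58835 \sqrt{157822}}{80641854}$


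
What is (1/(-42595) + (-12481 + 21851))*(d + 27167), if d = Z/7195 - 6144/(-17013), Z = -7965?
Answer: 88480672008216667608/347599436555 ≈ 2.5455e+8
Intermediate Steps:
d = -6086831/8160569 (d = -7965/7195 - 6144/(-17013) = -7965*1/7195 - 6144*(-1/17013) = -1593/1439 + 2048/5671 = -6086831/8160569 ≈ -0.74588)
(1/(-42595) + (-12481 + 21851))*(d + 27167) = (1/(-42595) + (-12481 + 21851))*(-6086831/8160569 + 27167) = (-1/42595 + 9370)*(221692091192/8160569) = (399115149/42595)*(221692091192/8160569) = 88480672008216667608/347599436555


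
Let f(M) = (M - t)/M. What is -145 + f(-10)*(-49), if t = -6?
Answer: -823/5 ≈ -164.60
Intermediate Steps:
f(M) = (6 + M)/M (f(M) = (M - 1*(-6))/M = (M + 6)/M = (6 + M)/M)
-145 + f(-10)*(-49) = -145 + ((6 - 10)/(-10))*(-49) = -145 - 1/10*(-4)*(-49) = -145 + (2/5)*(-49) = -145 - 98/5 = -823/5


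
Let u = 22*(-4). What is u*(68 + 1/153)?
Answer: -915640/153 ≈ -5984.6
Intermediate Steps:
u = -88
u*(68 + 1/153) = -88*(68 + 1/153) = -88*10405/153 = -915640/153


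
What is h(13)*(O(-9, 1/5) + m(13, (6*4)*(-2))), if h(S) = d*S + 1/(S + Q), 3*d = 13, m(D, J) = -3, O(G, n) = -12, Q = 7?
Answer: -3383/4 ≈ -845.75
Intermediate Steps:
d = 13/3 (d = (⅓)*13 = 13/3 ≈ 4.3333)
h(S) = 1/(7 + S) + 13*S/3 (h(S) = 13*S/3 + 1/(S + 7) = 13*S/3 + 1/(7 + S) = 1/(7 + S) + 13*S/3)
h(13)*(O(-9, 1/5) + m(13, (6*4)*(-2))) = ((3 + 13*13² + 91*13)/(3*(7 + 13)))*(-12 - 3) = ((⅓)*(3 + 13*169 + 1183)/20)*(-15) = ((⅓)*(1/20)*(3 + 2197 + 1183))*(-15) = ((⅓)*(1/20)*3383)*(-15) = (3383/60)*(-15) = -3383/4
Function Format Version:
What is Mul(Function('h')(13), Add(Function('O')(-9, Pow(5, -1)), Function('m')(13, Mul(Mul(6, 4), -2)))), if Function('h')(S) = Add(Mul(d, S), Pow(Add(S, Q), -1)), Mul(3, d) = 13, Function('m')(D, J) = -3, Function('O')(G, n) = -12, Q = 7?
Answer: Rational(-3383, 4) ≈ -845.75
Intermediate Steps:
d = Rational(13, 3) (d = Mul(Rational(1, 3), 13) = Rational(13, 3) ≈ 4.3333)
Function('h')(S) = Add(Pow(Add(7, S), -1), Mul(Rational(13, 3), S)) (Function('h')(S) = Add(Mul(Rational(13, 3), S), Pow(Add(S, 7), -1)) = Add(Mul(Rational(13, 3), S), Pow(Add(7, S), -1)) = Add(Pow(Add(7, S), -1), Mul(Rational(13, 3), S)))
Mul(Function('h')(13), Add(Function('O')(-9, Pow(5, -1)), Function('m')(13, Mul(Mul(6, 4), -2)))) = Mul(Mul(Rational(1, 3), Pow(Add(7, 13), -1), Add(3, Mul(13, Pow(13, 2)), Mul(91, 13))), Add(-12, -3)) = Mul(Mul(Rational(1, 3), Pow(20, -1), Add(3, Mul(13, 169), 1183)), -15) = Mul(Mul(Rational(1, 3), Rational(1, 20), Add(3, 2197, 1183)), -15) = Mul(Mul(Rational(1, 3), Rational(1, 20), 3383), -15) = Mul(Rational(3383, 60), -15) = Rational(-3383, 4)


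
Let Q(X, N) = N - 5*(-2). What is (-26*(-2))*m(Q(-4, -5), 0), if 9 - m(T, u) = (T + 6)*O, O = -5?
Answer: 3328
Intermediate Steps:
Q(X, N) = 10 + N (Q(X, N) = N + 10 = 10 + N)
m(T, u) = 39 + 5*T (m(T, u) = 9 - (T + 6)*(-5) = 9 - (6 + T)*(-5) = 9 - (-30 - 5*T) = 9 + (30 + 5*T) = 39 + 5*T)
(-26*(-2))*m(Q(-4, -5), 0) = (-26*(-2))*(39 + 5*(10 - 5)) = 52*(39 + 5*5) = 52*(39 + 25) = 52*64 = 3328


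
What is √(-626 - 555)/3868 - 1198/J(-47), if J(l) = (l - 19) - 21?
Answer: 1198/87 + I*√1181/3868 ≈ 13.77 + 0.0088846*I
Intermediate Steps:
J(l) = -40 + l (J(l) = (-19 + l) - 21 = -40 + l)
√(-626 - 555)/3868 - 1198/J(-47) = √(-626 - 555)/3868 - 1198/(-40 - 47) = √(-1181)*(1/3868) - 1198/(-87) = (I*√1181)*(1/3868) - 1198*(-1/87) = I*√1181/3868 + 1198/87 = 1198/87 + I*√1181/3868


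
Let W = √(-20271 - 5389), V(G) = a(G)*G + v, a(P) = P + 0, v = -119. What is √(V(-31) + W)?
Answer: √(842 + 2*I*√6415) ≈ 29.147 + 2.7479*I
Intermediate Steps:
a(P) = P
V(G) = -119 + G² (V(G) = G*G - 119 = G² - 119 = -119 + G²)
W = 2*I*√6415 (W = √(-25660) = 2*I*√6415 ≈ 160.19*I)
√(V(-31) + W) = √((-119 + (-31)²) + 2*I*√6415) = √((-119 + 961) + 2*I*√6415) = √(842 + 2*I*√6415)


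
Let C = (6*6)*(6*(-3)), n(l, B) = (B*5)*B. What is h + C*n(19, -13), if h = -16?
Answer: -547576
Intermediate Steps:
n(l, B) = 5*B**2 (n(l, B) = (5*B)*B = 5*B**2)
C = -648 (C = 36*(-18) = -648)
h + C*n(19, -13) = -16 - 3240*(-13)**2 = -16 - 3240*169 = -16 - 648*845 = -16 - 547560 = -547576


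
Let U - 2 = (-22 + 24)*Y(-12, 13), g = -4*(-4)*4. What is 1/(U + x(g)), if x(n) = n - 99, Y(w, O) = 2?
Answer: -1/29 ≈ -0.034483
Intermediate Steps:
g = 64 (g = 16*4 = 64)
x(n) = -99 + n
U = 6 (U = 2 + (-22 + 24)*2 = 2 + 2*2 = 2 + 4 = 6)
1/(U + x(g)) = 1/(6 + (-99 + 64)) = 1/(6 - 35) = 1/(-29) = -1/29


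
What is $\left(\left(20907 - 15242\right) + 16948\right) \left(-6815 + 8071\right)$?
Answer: $28401928$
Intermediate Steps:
$\left(\left(20907 - 15242\right) + 16948\right) \left(-6815 + 8071\right) = \left(\left(20907 - 15242\right) + 16948\right) 1256 = \left(5665 + 16948\right) 1256 = 22613 \cdot 1256 = 28401928$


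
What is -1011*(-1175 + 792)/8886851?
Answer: 387213/8886851 ≈ 0.043571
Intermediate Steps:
-1011*(-1175 + 792)/8886851 = -1011*(-383)*(1/8886851) = 387213*(1/8886851) = 387213/8886851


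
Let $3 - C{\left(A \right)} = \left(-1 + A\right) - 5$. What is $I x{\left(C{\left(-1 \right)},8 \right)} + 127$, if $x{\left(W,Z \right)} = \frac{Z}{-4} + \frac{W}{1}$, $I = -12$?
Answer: $31$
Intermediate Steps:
$C{\left(A \right)} = 9 - A$ ($C{\left(A \right)} = 3 - \left(\left(-1 + A\right) - 5\right) = 3 - \left(-6 + A\right) = 9 - A$)
$x{\left(W,Z \right)} = W - \frac{Z}{4}$ ($x{\left(W,Z \right)} = Z \left(- \frac{1}{4}\right) + W 1 = - \frac{Z}{4} + W = W - \frac{Z}{4}$)
$I x{\left(C{\left(-1 \right)},8 \right)} + 127 = - 12 \left(\left(9 - -1\right) - 2\right) + 127 = - 12 \left(\left(9 + 1\right) - 2\right) + 127 = - 12 \left(10 - 2\right) + 127 = \left(-12\right) 8 + 127 = -96 + 127 = 31$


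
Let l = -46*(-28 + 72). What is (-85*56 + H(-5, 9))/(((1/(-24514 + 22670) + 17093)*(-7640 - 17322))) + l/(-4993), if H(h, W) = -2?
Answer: 796252930840156/1964220072484803 ≈ 0.40538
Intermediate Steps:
l = -2024 (l = -46*44 = -2024)
(-85*56 + H(-5, 9))/(((1/(-24514 + 22670) + 17093)*(-7640 - 17322))) + l/(-4993) = (-85*56 - 2)/(((1/(-24514 + 22670) + 17093)*(-7640 - 17322))) - 2024/(-4993) = (-4760 - 2)/(((1/(-1844) + 17093)*(-24962))) - 2024*(-1/4993) = -4762*(-1/(24962*(-1/1844 + 17093))) + 2024/4993 = -4762/((31519491/1844)*(-24962)) + 2024/4993 = -4762/(-393394767171/922) + 2024/4993 = -4762*(-922/393394767171) + 2024/4993 = 4390564/393394767171 + 2024/4993 = 796252930840156/1964220072484803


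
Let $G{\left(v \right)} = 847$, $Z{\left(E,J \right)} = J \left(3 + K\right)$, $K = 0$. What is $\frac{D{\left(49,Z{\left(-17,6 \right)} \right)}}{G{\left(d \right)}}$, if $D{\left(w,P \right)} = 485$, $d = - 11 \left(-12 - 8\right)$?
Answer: $\frac{485}{847} \approx 0.57261$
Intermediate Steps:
$d = 220$ ($d = \left(-11\right) \left(-20\right) = 220$)
$Z{\left(E,J \right)} = 3 J$ ($Z{\left(E,J \right)} = J \left(3 + 0\right) = J 3 = 3 J$)
$\frac{D{\left(49,Z{\left(-17,6 \right)} \right)}}{G{\left(d \right)}} = \frac{485}{847}$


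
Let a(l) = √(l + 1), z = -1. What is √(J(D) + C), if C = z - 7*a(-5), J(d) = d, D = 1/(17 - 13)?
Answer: √(-3 - 56*I)/2 ≈ 2.5759 - 2.7175*I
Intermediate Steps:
a(l) = √(1 + l)
D = ¼ (D = 1/4 = ¼ ≈ 0.25000)
C = -1 - 14*I (C = -1 - 7*√(1 - 5) = -1 - 14*I ≈ -1.0 - 14.0*I)
√(J(D) + C) = √(¼ + (-1 - 14*I)) = √(-¾ - 14*I)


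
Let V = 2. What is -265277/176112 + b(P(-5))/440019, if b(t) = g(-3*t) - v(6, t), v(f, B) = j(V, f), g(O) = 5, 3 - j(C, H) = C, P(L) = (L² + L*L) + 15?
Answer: -12969579535/8610291792 ≈ -1.5063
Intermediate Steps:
P(L) = 15 + 2*L² (P(L) = (L² + L²) + 15 = 2*L² + 15 = 15 + 2*L²)
j(C, H) = 3 - C
v(f, B) = 1 (v(f, B) = 3 - 1*2 = 3 - 2 = 1)
b(t) = 4 (b(t) = 5 - 1*1 = 5 - 1 = 4)
-265277/176112 + b(P(-5))/440019 = -265277/176112 + 4/440019 = -12969579535/8610291792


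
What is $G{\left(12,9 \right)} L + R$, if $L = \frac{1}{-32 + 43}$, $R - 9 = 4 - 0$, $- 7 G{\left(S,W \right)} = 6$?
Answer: $\frac{995}{77} \approx 12.922$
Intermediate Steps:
$G{\left(S,W \right)} = - \frac{6}{7}$ ($G{\left(S,W \right)} = \left(- \frac{1}{7}\right) 6 = - \frac{6}{7}$)
$R = 13$ ($R = 9 + \left(4 - 0\right) = 9 + \left(4 + 0\right) = 9 + 4 = 13$)
$L = \frac{1}{11} \approx 0.090909$
$G{\left(12,9 \right)} L + R = \left(- \frac{6}{7}\right) \frac{1}{11} + 13 = - \frac{6}{77} + 13 = \frac{995}{77}$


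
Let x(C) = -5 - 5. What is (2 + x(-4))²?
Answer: 64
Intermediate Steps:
x(C) = -10
(2 + x(-4))² = (2 - 10)² = (-8)² = 64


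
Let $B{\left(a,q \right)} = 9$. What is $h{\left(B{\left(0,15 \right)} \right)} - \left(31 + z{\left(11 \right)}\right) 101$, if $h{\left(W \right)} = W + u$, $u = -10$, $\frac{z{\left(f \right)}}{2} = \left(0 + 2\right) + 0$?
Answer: $-3536$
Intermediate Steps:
$z{\left(f \right)} = 4$ ($z{\left(f \right)} = 2 \left(\left(0 + 2\right) + 0\right) = 2 \left(2 + 0\right) = 2 \cdot 2 = 4$)
$h{\left(W \right)} = -10 + W$ ($h{\left(W \right)} = W - 10 = -10 + W$)
$h{\left(B{\left(0,15 \right)} \right)} - \left(31 + z{\left(11 \right)}\right) 101 = \left(-10 + 9\right) - \left(31 + 4\right) 101 = -1 - 35 \cdot 101 = -1 - 3535 = -3536$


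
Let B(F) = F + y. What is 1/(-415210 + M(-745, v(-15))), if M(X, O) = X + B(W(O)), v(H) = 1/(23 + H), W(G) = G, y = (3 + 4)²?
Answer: -8/3327247 ≈ -2.4044e-6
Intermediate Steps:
y = 49 (y = 7² = 49)
B(F) = 49 + F (B(F) = F + 49 = 49 + F)
M(X, O) = 49 + O + X (M(X, O) = X + (49 + O) = 49 + O + X)
1/(-415210 + M(-745, v(-15))) = 1/(-415210 + (49 + 1/(23 - 15) - 745)) = 1/(-415210 + (49 + 1/8 - 745)) = 1/(-415210 + (49 + ⅛ - 745)) = 1/(-415210 - 5567/8) = 1/(-3327247/8) = -8/3327247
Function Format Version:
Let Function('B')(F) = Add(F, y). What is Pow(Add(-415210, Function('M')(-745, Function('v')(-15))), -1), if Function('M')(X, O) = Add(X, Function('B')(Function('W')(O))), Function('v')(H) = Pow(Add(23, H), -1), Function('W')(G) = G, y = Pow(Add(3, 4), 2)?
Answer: Rational(-8, 3327247) ≈ -2.4044e-6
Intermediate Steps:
y = 49 (y = Pow(7, 2) = 49)
Function('B')(F) = Add(49, F) (Function('B')(F) = Add(F, 49) = Add(49, F))
Function('M')(X, O) = Add(49, O, X) (Function('M')(X, O) = Add(X, Add(49, O)) = Add(49, O, X))
Pow(Add(-415210, Function('M')(-745, Function('v')(-15))), -1) = Pow(Add(-415210, Add(49, Pow(Add(23, -15), -1), -745)), -1) = Pow(Add(-415210, Add(49, Pow(8, -1), -745)), -1) = Pow(Add(-415210, Add(49, Rational(1, 8), -745)), -1) = Pow(Add(-415210, Rational(-5567, 8)), -1) = Pow(Rational(-3327247, 8), -1) = Rational(-8, 3327247)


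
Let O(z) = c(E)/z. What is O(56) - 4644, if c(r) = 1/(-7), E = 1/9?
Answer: -1820449/392 ≈ -4644.0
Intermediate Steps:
E = ⅑ ≈ 0.11111
c(r) = -⅐
O(z) = -1/(7*z)
O(56) - 4644 = -⅐/56 - 4644 = -⅐*1/56 - 4644 = -1/392 - 4644 = -1820449/392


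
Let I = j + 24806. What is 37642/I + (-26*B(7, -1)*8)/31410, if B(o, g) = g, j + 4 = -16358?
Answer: 296022893/66306510 ≈ 4.4645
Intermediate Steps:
j = -16362 (j = -4 - 16358 = -16362)
I = 8444 (I = -16362 + 24806 = 8444)
37642/I + (-26*B(7, -1)*8)/31410 = 37642/8444 + (-26*(-1)*8)/31410 = 37642*(1/8444) + (26*8)*(1/31410) = 18821/4222 + 208*(1/31410) = 18821/4222 + 104/15705 = 296022893/66306510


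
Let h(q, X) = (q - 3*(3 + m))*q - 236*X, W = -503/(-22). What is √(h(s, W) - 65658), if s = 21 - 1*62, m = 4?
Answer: I*√8289930/11 ≈ 261.75*I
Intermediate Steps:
s = -41 (s = 21 - 62 = -41)
W = 503/22 (W = -503*(-1/22) = 503/22 ≈ 22.864)
h(q, X) = -236*X + q*(-21 + q) (h(q, X) = (q - 3*(3 + 4))*q - 236*X = (q - 3*7)*q - 236*X = (q - 21)*q - 236*X = (-21 + q)*q - 236*X = q*(-21 + q) - 236*X = -236*X + q*(-21 + q))
√(h(s, W) - 65658) = √(((-41)² - 236*503/22 - 21*(-41)) - 65658) = √((1681 - 59354/11 + 861) - 65658) = √(-31392/11 - 65658) = √(-753630/11) = I*√8289930/11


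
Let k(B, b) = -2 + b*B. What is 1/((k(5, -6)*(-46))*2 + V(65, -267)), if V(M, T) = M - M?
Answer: 1/2944 ≈ 0.00033967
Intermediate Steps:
k(B, b) = -2 + B*b
V(M, T) = 0
1/((k(5, -6)*(-46))*2 + V(65, -267)) = 1/(((-2 + 5*(-6))*(-46))*2 + 0) = 1/(((-2 - 30)*(-46))*2 + 0) = 1/(-32*(-46)*2 + 0) = 1/(1472*2 + 0) = 1/(2944 + 0) = 1/2944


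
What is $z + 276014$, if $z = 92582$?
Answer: $368596$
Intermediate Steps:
$z + 276014 = 92582 + 276014 = 368596$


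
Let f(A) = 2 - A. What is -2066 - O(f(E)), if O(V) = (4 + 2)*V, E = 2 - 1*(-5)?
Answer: -2036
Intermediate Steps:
E = 7 (E = 2 + 5 = 7)
O(V) = 6*V
-2066 - O(f(E)) = -2066 - 6*(2 - 1*7) = -2066 - 6*(2 - 7) = -2066 - 6*(-5) = -2066 - 1*(-30) = -2066 + 30 = -2036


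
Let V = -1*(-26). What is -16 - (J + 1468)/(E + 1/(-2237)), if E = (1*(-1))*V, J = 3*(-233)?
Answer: 789645/58163 ≈ 13.576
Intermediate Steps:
V = 26
J = -699
E = -26 (E = (1*(-1))*26 = -1*26 = -26)
-16 - (J + 1468)/(E + 1/(-2237)) = -16 - (-699 + 1468)/(-26 + 1/(-2237)) = -16 - 769/(-26 - 1/2237) = -16 - 769/(-58163/2237) = -16 - 769*(-2237)/58163 = -16 - 1*(-1720253/58163) = -16 + 1720253/58163 = 789645/58163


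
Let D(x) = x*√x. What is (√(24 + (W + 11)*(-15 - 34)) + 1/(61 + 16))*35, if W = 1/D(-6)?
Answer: 5/11 + 35*√(-18540 - 49*I*√6)/6 ≈ 3.0255 - 794.28*I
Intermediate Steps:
D(x) = x^(3/2)
W = I*√6/36 (W = 1/((-6)^(3/2)) = 1/(-6*I*√6) = I*√6/36 ≈ 0.068041*I)
(√(24 + (W + 11)*(-15 - 34)) + 1/(61 + 16))*35 = (√(24 + (I*√6/36 + 11)*(-15 - 34)) + 1/(61 + 16))*35 = (√(24 + (11 + I*√6/36)*(-49)) + 1/77)*35 = (√(24 + (-539 - 49*I*√6/36)) + 1/77)*35 = (√(-515 - 49*I*√6/36) + 1/77)*35 = (1/77 + √(-515 - 49*I*√6/36))*35 = 5/11 + 35*√(-515 - 49*I*√6/36)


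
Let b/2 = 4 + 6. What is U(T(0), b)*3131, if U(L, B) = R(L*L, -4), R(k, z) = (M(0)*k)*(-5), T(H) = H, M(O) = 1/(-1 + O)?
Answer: 0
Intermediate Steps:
b = 20 (b = 2*(4 + 6) = 2*10 = 20)
R(k, z) = 5*k (R(k, z) = (k/(-1 + 0))*(-5) = (k/(-1))*(-5) = -k*(-5) = 5*k)
U(L, B) = 5*L**2 (U(L, B) = 5*(L*L) = 5*L**2)
U(T(0), b)*3131 = (5*0**2)*3131 = (5*0)*3131 = 0*3131 = 0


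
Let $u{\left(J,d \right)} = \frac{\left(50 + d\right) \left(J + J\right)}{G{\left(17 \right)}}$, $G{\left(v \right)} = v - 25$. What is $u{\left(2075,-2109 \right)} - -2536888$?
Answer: $\frac{14419977}{4} \approx 3.605 \cdot 10^{6}$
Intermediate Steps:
$G{\left(v \right)} = -25 + v$
$u{\left(J,d \right)} = - \frac{J \left(50 + d\right)}{4}$ ($u{\left(J,d \right)} = \frac{\left(50 + d\right) \left(J + J\right)}{-25 + 17} = \frac{\left(50 + d\right) 2 J}{-8} = 2 J \left(50 + d\right) \left(- \frac{1}{8}\right) = - \frac{J \left(50 + d\right)}{4}$)
$u{\left(2075,-2109 \right)} - -2536888 = \left(- \frac{1}{4}\right) 2075 \left(50 - 2109\right) - -2536888 = \left(- \frac{1}{4}\right) 2075 \left(-2059\right) + 2536888 = \frac{4272425}{4} + 2536888 = \frac{14419977}{4}$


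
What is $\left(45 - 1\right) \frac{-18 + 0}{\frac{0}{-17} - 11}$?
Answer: $72$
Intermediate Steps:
$\left(45 - 1\right) \frac{-18 + 0}{\frac{0}{-17} - 11} = \left(45 - 1\right) \left(- \frac{18}{0 \left(- \frac{1}{17}\right) - 11}\right) = 44 \left(- \frac{18}{0 - 11}\right) = 44 \left(- \frac{18}{-11}\right) = 44 \left(\left(-18\right) \left(- \frac{1}{11}\right)\right) = 44 \cdot \frac{18}{11} = 72$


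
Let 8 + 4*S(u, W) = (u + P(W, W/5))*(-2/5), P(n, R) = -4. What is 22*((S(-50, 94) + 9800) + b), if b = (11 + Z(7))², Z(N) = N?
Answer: 1114014/5 ≈ 2.2280e+5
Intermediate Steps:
b = 324 (b = (11 + 7)² = 18² = 324)
S(u, W) = -8/5 - u/10 (S(u, W) = -2 + ((u - 4)*(-2/5))/4 = -2 + ((-4 + u)*(-2*⅕))/4 = -2 + ((-4 + u)*(-⅖))/4 = -2 + (8/5 - 2*u/5)/4 = -2 + (⅖ - u/10) = -8/5 - u/10)
22*((S(-50, 94) + 9800) + b) = 22*(((-8/5 - ⅒*(-50)) + 9800) + 324) = 22*(((-8/5 + 5) + 9800) + 324) = 22*((17/5 + 9800) + 324) = 22*(49017/5 + 324) = 22*(50637/5) = 1114014/5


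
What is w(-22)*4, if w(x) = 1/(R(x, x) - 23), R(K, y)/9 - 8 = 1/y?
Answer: 88/1069 ≈ 0.082320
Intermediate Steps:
R(K, y) = 72 + 9/y
w(x) = 1/(49 + 9/x) (w(x) = 1/((72 + 9/x) - 23) = 1/(49 + 9/x))
w(-22)*4 = -22/(9 + 49*(-22))*4 = -22/(9 - 1078)*4 = -22/(-1069)*4 = -22*(-1/1069)*4 = (22/1069)*4 = 88/1069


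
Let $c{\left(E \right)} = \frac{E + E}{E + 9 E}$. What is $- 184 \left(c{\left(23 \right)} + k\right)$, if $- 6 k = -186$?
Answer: $- \frac{28704}{5} \approx -5740.8$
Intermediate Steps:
$k = 31$ ($k = \left(- \frac{1}{6}\right) \left(-186\right) = 31$)
$c{\left(E \right)} = \frac{1}{5}$ ($c{\left(E \right)} = \frac{2 E}{10 E} = 2 E \frac{1}{10 E} = \frac{1}{5}$)
$- 184 \left(c{\left(23 \right)} + k\right) = - 184 \left(\frac{1}{5} + 31\right) = \left(-184\right) \frac{156}{5} = - \frac{28704}{5}$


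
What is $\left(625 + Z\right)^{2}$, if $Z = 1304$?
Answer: $3721041$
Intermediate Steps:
$\left(625 + Z\right)^{2} = \left(625 + 1304\right)^{2} = 1929^{2} = 3721041$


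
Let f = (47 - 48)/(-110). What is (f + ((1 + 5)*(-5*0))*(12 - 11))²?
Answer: 1/12100 ≈ 8.2645e-5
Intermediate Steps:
f = 1/110 (f = -1*(-1/110) = 1/110 ≈ 0.0090909)
(f + ((1 + 5)*(-5*0))*(12 - 11))² = (1/110 + ((1 + 5)*(-5*0))*(12 - 11))² = (1/110 + (6*0)*1)² = (1/110 + 0*1)² = (1/110 + 0)² = (1/110)² = 1/12100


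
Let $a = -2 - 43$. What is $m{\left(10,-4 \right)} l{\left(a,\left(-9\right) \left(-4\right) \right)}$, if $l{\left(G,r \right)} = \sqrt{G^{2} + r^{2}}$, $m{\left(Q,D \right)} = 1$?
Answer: $9 \sqrt{41} \approx 57.628$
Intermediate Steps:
$a = -45$
$m{\left(10,-4 \right)} l{\left(a,\left(-9\right) \left(-4\right) \right)} = 1 \sqrt{\left(-45\right)^{2} + \left(\left(-9\right) \left(-4\right)\right)^{2}} = 1 \sqrt{2025 + 36^{2}} = 1 \sqrt{2025 + 1296} = 1 \sqrt{3321} = 1 \cdot 9 \sqrt{41} = 9 \sqrt{41}$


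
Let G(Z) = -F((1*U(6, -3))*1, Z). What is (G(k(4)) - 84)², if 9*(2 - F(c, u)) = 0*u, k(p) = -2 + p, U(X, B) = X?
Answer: 7396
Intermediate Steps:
F(c, u) = 2 (F(c, u) = 2 - 0*u = 2 - ⅑*0 = 2 + 0 = 2)
G(Z) = -2 (G(Z) = -1*2 = -2)
(G(k(4)) - 84)² = (-2 - 84)² = (-86)² = 7396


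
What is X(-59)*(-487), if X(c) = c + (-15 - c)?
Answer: 7305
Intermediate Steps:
X(c) = -15
X(-59)*(-487) = -15*(-487) = 7305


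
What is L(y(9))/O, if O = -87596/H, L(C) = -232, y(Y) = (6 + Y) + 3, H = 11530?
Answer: 668740/21899 ≈ 30.537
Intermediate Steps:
y(Y) = 9 + Y
O = -43798/5765 (O = -87596/11530 = -87596*1/11530 = -43798/5765 ≈ -7.5972)
L(y(9))/O = -232/(-43798/5765) = -232*(-5765/43798) = 668740/21899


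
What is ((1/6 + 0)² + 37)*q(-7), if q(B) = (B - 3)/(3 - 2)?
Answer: -6665/18 ≈ -370.28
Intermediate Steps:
q(B) = -3 + B (q(B) = (-3 + B)/1 = (-3 + B)*1 = -3 + B)
((1/6 + 0)² + 37)*q(-7) = ((1/6 + 0)² + 37)*(-3 - 7) = ((⅙ + 0)² + 37)*(-10) = ((⅙)² + 37)*(-10) = (1/36 + 37)*(-10) = (1333/36)*(-10) = -6665/18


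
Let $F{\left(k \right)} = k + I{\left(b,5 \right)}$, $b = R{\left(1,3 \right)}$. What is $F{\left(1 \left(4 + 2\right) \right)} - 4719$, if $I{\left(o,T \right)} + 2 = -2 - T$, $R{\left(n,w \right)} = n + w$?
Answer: $-4722$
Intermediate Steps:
$b = 4$ ($b = 1 + 3 = 4$)
$I{\left(o,T \right)} = -4 - T$ ($I{\left(o,T \right)} = -2 - \left(2 + T\right) = -4 - T$)
$F{\left(k \right)} = -9 + k$ ($F{\left(k \right)} = k - 9 = -9 + k$)
$F{\left(1 \left(4 + 2\right) \right)} - 4719 = \left(-9 + 1 \left(4 + 2\right)\right) - 4719 = \left(-9 + 1 \cdot 6\right) - 4719 = \left(-9 + 6\right) - 4719 = -3 - 4719 = -4722$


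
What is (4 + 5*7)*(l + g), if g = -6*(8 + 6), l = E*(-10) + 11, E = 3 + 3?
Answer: -5187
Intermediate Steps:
E = 6
l = -49 (l = 6*(-10) + 11 = -60 + 11 = -49)
g = -84 (g = -6*14 = -84)
(4 + 5*7)*(l + g) = (4 + 5*7)*(-49 - 84) = (4 + 35)*(-133) = 39*(-133) = -5187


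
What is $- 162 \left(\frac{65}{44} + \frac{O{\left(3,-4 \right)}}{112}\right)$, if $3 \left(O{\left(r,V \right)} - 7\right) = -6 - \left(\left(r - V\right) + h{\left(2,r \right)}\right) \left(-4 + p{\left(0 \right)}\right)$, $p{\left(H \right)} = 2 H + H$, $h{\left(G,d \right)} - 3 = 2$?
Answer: $- \frac{23733}{88} \approx -269.69$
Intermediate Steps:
$h{\left(G,d \right)} = 5$ ($h{\left(G,d \right)} = 3 + 2 = 5$)
$p{\left(H \right)} = 3 H$
$O{\left(r,V \right)} = \frac{35}{3} - \frac{4 V}{3} + \frac{4 r}{3}$ ($O{\left(r,V \right)} = 7 + \frac{-6 - \left(\left(r - V\right) + 5\right) \left(-4 + 3 \cdot 0\right)}{3} = 7 + \frac{-6 - \left(5 + r - V\right) \left(-4 + 0\right)}{3} = 7 + \frac{-6 - \left(5 + r - V\right) \left(-4\right)}{3} = 7 + \frac{-6 - \left(-20 - 4 r + 4 V\right)}{3} = 7 + \frac{-6 + \left(20 - 4 V + 4 r\right)}{3} = 7 + \frac{14 - 4 V + 4 r}{3} = 7 + \left(\frac{14}{3} - \frac{4 V}{3} + \frac{4 r}{3}\right) = \frac{35}{3} - \frac{4 V}{3} + \frac{4 r}{3}$)
$- 162 \left(\frac{65}{44} + \frac{O{\left(3,-4 \right)}}{112}\right) = - 162 \left(\frac{65}{44} + \frac{\frac{35}{3} - - \frac{16}{3} + \frac{4}{3} \cdot 3}{112}\right) = - 162 \left(65 \cdot \frac{1}{44} + \left(\frac{35}{3} + \frac{16}{3} + 4\right) \frac{1}{112}\right) = - 162 \left(\frac{65}{44} + 21 \cdot \frac{1}{112}\right) = - 162 \left(\frac{65}{44} + \frac{3}{16}\right) = \left(-162\right) \frac{293}{176} = - \frac{23733}{88}$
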